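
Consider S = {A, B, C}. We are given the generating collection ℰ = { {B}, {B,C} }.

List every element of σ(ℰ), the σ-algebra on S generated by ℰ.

σ(ℰ) = { {}, {A}, {B}, {C}, {A,B}, {A,C}, {B,C}, S }

Derivation:
Take S₀ = ℰ ∪ {∅, S} = { {}, {B}, {B,C}, S }.
Iteration 1: +2 →
  {A}  = {B,C}ᶜ
  {A,C}  = {B}ᶜ
  (now 6)
Iteration 2. New:
  {A,B}  = {B} ∪ {A}
  (now 7)
Iteration 3: +1 →
  {C}  = {A,B}ᶜ
  (now 8)
Iteration 4: no new sets; the family is a σ-algebra.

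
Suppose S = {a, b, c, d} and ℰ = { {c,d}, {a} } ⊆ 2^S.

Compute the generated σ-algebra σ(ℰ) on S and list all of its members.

Take S₀ = ℰ ∪ {∅, S} = { ∅, {a}, {c,d}, S }.
Round 1: +3 →
  {a,b}  = complement {c,d}
  {a,c,d}  = {c,d} ∪ {a}
  {b,c,d}  = complement {a}
  [7 total]
Round 2: 1 new —
  {b}  = complement {a,c,d}
  [8 total]
Round 3: already closed under ᶜ and ∪.

σ(ℰ) = { ∅, {a}, {b}, {a,b}, {c,d}, {a,c,d}, {b,c,d}, S }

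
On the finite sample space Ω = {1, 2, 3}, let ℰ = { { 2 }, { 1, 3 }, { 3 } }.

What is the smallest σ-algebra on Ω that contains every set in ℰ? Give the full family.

Start: ℰ ∪ {∅, Ω} = { {  }, { 2 }, { 3 }, { 1, 3 }, Ω }.
Pass 1. New:
  { 1, 2 }  = Ω∖{ 3 }
  { 2, 3 }  = { 3 } ∪ { 2 }
  |family| = 7
Pass 2. New:
  { 1 }  = Ω∖{ 2, 3 }
  |family| = 8
Pass 3: already closed under ᶜ and ∪.

Therefore σ(ℰ) = { {  }, { 1 }, { 2 }, { 3 }, { 1, 2 }, { 1, 3 }, { 2, 3 }, Ω } (|σ(ℰ)| = 8).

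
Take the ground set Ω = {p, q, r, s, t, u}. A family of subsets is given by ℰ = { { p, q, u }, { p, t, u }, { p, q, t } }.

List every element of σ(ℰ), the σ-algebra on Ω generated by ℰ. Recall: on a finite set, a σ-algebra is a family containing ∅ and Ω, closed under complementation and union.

σ(ℰ) = { ∅, { p }, { q }, { t }, { u }, { p, q }, { p, t }, { p, u }, { q, t }, { q, u }, { r, s }, { t, u }, { p, q, t }, { p, q, u }, { p, r, s }, { p, t, u }, { q, r, s }, { q, t, u }, { r, s, t }, { r, s, u }, { p, q, r, s }, { p, q, t, u }, { p, r, s, t }, { p, r, s, u }, { q, r, s, t }, { q, r, s, u }, { r, s, t, u }, { p, q, r, s, t }, { p, q, r, s, u }, { p, r, s, t, u }, { q, r, s, t, u }, Ω }

Derivation:
Start: ℰ ∪ {∅, Ω} = { ∅, { p, q, t }, { p, q, u }, { p, t, u }, Ω }.
Iteration 1 (4 new):
  { q, r, s }  = Ω∖{ p, t, u }
  { r, s, t }  = Ω∖{ p, q, u }
  { r, s, u }  = Ω∖{ p, q, t }
  { p, q, t, u }  = { p, q, t } ∪ { p, t, u }
  — 9 sets.
Iteration 2 (7 new):
  { r, s }  = Ω∖{ p, q, t, u }
  { q, r, s, t }  = { r, s, t } ∪ { q, r, s }
  { q, r, s, u }  = { q, r, s } ∪ { r, s, u }
  { r, s, t, u }  = { r, s, t } ∪ { r, s, u }
  { p, q, r, s, t }  = { r, s, t } ∪ { p, q, t }
  { p, q, r, s, u }  = { q, r, s } ∪ { p, q, u }
  { p, r, s, t, u }  = { r, s, t } ∪ { p, t, u }
  — 16 sets.
Iteration 3 adds 7:
  { q }  = Ω∖{ p, r, s, t, u }
  { t }  = Ω∖{ p, q, r, s, u }
  { u }  = Ω∖{ p, q, r, s, t }
  { p, q }  = Ω∖{ r, s, t, u }
  { p, t }  = Ω∖{ q, r, s, u }
  { p, u }  = Ω∖{ q, r, s, t }
  { q, r, s, t, u }  = { r, s, t } ∪ { q, r, s, u }
  — 23 sets.
Iteration 4 adds 7:
  { p }  = Ω∖{ q, r, s, t, u }
  { q, t }  = { q } ∪ { t }
  { q, u }  = { q } ∪ { u }
  { t, u }  = { u } ∪ { t }
  { p, q, r, s }  = { r, s } ∪ { p, q }
  { p, r, s, t }  = { r, s, t } ∪ { p, t }
  { p, r, s, u }  = { r, s } ∪ { p, u }
  — 30 sets.
Iteration 5. New:
  { p, r, s }  = { r, s } ∪ { p }
  { q, t, u }  = { q, t } ∪ { t, u }
  — 32 sets.
Iteration 6: stable.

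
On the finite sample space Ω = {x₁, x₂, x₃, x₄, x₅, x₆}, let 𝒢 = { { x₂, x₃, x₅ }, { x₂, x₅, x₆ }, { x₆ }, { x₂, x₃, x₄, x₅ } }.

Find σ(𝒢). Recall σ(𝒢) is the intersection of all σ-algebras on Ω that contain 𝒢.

Begin from { ∅, { x₆ }, { x₂, x₃, x₅ }, { x₂, x₅, x₆ }, { x₂, x₃, x₄, x₅ }, Ω } (that is, 𝒢 plus ∅ and Ω).
Pass 1: 6 new —
  { x₁, x₆ }  = complement { x₂, x₃, x₄, x₅ }
  { x₁, x₃, x₄ }  = complement { x₂, x₅, x₆ }
  { x₁, x₄, x₆ }  = complement { x₂, x₃, x₅ }
  { x₂, x₃, x₅, x₆ }  = { x₂, x₃, x₅ } ∪ { x₂, x₅, x₆ }
  { x₁, x₂, x₃, x₄, x₅ }  = complement { x₆ }
  { x₂, x₃, x₄, x₅, x₆ }  = { x₂, x₅, x₆ } ∪ { x₂, x₃, x₄, x₅ }
  |family| = 12
Pass 2 adds 6:
  { x₁ }  = complement { x₂, x₃, x₄, x₅, x₆ }
  { x₁, x₄ }  = complement { x₂, x₃, x₅, x₆ }
  { x₁, x₂, x₅, x₆ }  = { x₁, x₆ } ∪ { x₂, x₅, x₆ }
  { x₁, x₃, x₄, x₆ }  = { x₁, x₆ } ∪ { x₁, x₃, x₄ }
  { x₁, x₂, x₃, x₅, x₆ }  = { x₁, x₆ } ∪ { x₂, x₃, x₅ }
  { x₁, x₂, x₄, x₅, x₆ }  = { x₂, x₅, x₆ } ∪ { x₁, x₄, x₆ }
  |family| = 18
Pass 3 adds 5:
  { x₃ }  = complement { x₁, x₂, x₄, x₅, x₆ }
  { x₄ }  = complement { x₁, x₂, x₃, x₅, x₆ }
  { x₂, x₅ }  = complement { x₁, x₃, x₄, x₆ }
  { x₃, x₄ }  = complement { x₁, x₂, x₅, x₆ }
  { x₁, x₂, x₃, x₅ }  = { x₂, x₃, x₅ } ∪ { x₁ }
  |family| = 23
Pass 4: +9 →
  { x₁, x₃ }  = { x₁ } ∪ { x₃ }
  { x₃, x₆ }  = { x₆ } ∪ { x₃ }
  { x₄, x₆ }  = complement { x₁, x₂, x₃, x₅ }
  { x₁, x₂, x₅ }  = { x₂, x₅ } ∪ { x₁ }
  { x₁, x₃, x₆ }  = { x₁, x₆ } ∪ { x₃ }
  { x₂, x₄, x₅ }  = { x₂, x₅ } ∪ { x₄ }
  { x₃, x₄, x₆ }  = { x₃, x₄ } ∪ { x₆ }
  { x₁, x₂, x₄, x₅ }  = { x₂, x₅ } ∪ { x₁, x₄ }
  { x₂, x₄, x₅, x₆ }  = { x₂, x₅, x₆ } ∪ { x₄ }
  |family| = 32
Pass 5 adds nothing — fixpoint reached.

|σ(𝒢)| = 32.  σ(𝒢) = { ∅, { x₁ }, { x₃ }, { x₄ }, { x₆ }, { x₁, x₃ }, { x₁, x₄ }, { x₁, x₆ }, { x₂, x₅ }, { x₃, x₄ }, { x₃, x₆ }, { x₄, x₆ }, { x₁, x₂, x₅ }, { x₁, x₃, x₄ }, { x₁, x₃, x₆ }, { x₁, x₄, x₆ }, { x₂, x₃, x₅ }, { x₂, x₄, x₅ }, { x₂, x₅, x₆ }, { x₃, x₄, x₆ }, { x₁, x₂, x₃, x₅ }, { x₁, x₂, x₄, x₅ }, { x₁, x₂, x₅, x₆ }, { x₁, x₃, x₄, x₆ }, { x₂, x₃, x₄, x₅ }, { x₂, x₃, x₅, x₆ }, { x₂, x₄, x₅, x₆ }, { x₁, x₂, x₃, x₄, x₅ }, { x₁, x₂, x₃, x₅, x₆ }, { x₁, x₂, x₄, x₅, x₆ }, { x₂, x₃, x₄, x₅, x₆ }, Ω }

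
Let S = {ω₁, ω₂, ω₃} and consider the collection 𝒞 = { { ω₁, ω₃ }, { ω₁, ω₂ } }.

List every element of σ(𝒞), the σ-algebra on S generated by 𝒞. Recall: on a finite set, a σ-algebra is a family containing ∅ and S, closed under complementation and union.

Answer: σ(𝒞) = { {  }, { ω₁ }, { ω₂ }, { ω₃ }, { ω₁, ω₂ }, { ω₁, ω₃ }, { ω₂, ω₃ }, S }

Derivation:
Take S₀ = 𝒞 ∪ {∅, S} = { {  }, { ω₁, ω₂ }, { ω₁, ω₃ }, S }.
Round 1: 2 new —
  { ω₂ }  = ᶜ of { ω₁, ω₃ }
  { ω₃ }  = ᶜ of { ω₁, ω₂ }
  (now 6)
Round 2 (1 new):
  { ω₂, ω₃ }  = { ω₃ } ∪ { ω₂ }
  (now 7)
Round 3 (1 new):
  { ω₁ }  = ᶜ of { ω₂, ω₃ }
  (now 8)
Round 4 adds nothing — fixpoint reached.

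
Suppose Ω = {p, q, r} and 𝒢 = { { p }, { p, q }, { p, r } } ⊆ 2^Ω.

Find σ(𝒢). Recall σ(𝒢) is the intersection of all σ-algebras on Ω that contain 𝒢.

Take S₀ = 𝒢 ∪ {∅, Ω} = { {  }, { p }, { p, q }, { p, r }, Ω }.
Round 1: 3 new —
  { q }  = Ω∖{ p, r }
  { r }  = Ω∖{ p, q }
  { q, r }  = Ω∖{ p }
  [8 total]
Round 2: stable.

σ(𝒢) = { {  }, { p }, { q }, { r }, { p, q }, { p, r }, { q, r }, Ω }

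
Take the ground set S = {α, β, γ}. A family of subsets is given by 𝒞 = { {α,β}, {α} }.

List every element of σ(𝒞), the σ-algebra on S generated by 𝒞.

Take S₀ = 𝒞 ∪ {∅, S} = { ∅, {α}, {α,β}, S }.
Step 1: +2 →
  {γ}  = {α,β}ᶜ
  {β,γ}  = {α}ᶜ
  (now 6)
Step 2: 1 new —
  {α,γ}  = {γ} ∪ {α}
  (now 7)
Step 3 (1 new):
  {β}  = {α,γ}ᶜ
  (now 8)
Step 4: stable.

σ(𝒞) = { ∅, {α}, {β}, {γ}, {α,β}, {α,γ}, {β,γ}, S }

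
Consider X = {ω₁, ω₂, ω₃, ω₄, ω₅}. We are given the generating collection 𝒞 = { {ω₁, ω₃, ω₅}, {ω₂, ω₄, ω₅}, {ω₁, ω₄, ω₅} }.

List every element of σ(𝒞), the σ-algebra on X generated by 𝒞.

σ(𝒞) (32 sets): { ∅, {ω₁}, {ω₂}, {ω₃}, {ω₄}, {ω₅}, {ω₁, ω₂}, {ω₁, ω₃}, {ω₁, ω₄}, {ω₁, ω₅}, {ω₂, ω₃}, {ω₂, ω₄}, {ω₂, ω₅}, {ω₃, ω₄}, {ω₃, ω₅}, {ω₄, ω₅}, {ω₁, ω₂, ω₃}, {ω₁, ω₂, ω₄}, {ω₁, ω₂, ω₅}, {ω₁, ω₃, ω₄}, {ω₁, ω₃, ω₅}, {ω₁, ω₄, ω₅}, {ω₂, ω₃, ω₄}, {ω₂, ω₃, ω₅}, {ω₂, ω₄, ω₅}, {ω₃, ω₄, ω₅}, {ω₁, ω₂, ω₃, ω₄}, {ω₁, ω₂, ω₃, ω₅}, {ω₁, ω₂, ω₄, ω₅}, {ω₁, ω₃, ω₄, ω₅}, {ω₂, ω₃, ω₄, ω₅}, X }

Working:
Begin from { ∅, {ω₁, ω₃, ω₅}, {ω₁, ω₄, ω₅}, {ω₂, ω₄, ω₅}, X } (that is, 𝒞 plus ∅ and X).
Round 1: 5 new —
  {ω₁, ω₃}  = ᶜ of {ω₂, ω₄, ω₅}
  {ω₂, ω₃}  = ᶜ of {ω₁, ω₄, ω₅}
  {ω₂, ω₄}  = ᶜ of {ω₁, ω₃, ω₅}
  {ω₁, ω₂, ω₄, ω₅}  = {ω₁, ω₄, ω₅} ∪ {ω₂, ω₄, ω₅}
  {ω₁, ω₃, ω₄, ω₅}  = {ω₁, ω₄, ω₅} ∪ {ω₁, ω₃, ω₅}
  [10 total]
Round 2 adds 7:
  {ω₂}  = ᶜ of {ω₁, ω₃, ω₄, ω₅}
  {ω₃}  = ᶜ of {ω₁, ω₂, ω₄, ω₅}
  {ω₁, ω₂, ω₃}  = {ω₂, ω₃} ∪ {ω₁, ω₃}
  {ω₂, ω₃, ω₄}  = {ω₂, ω₃} ∪ {ω₂, ω₄}
  {ω₁, ω₂, ω₃, ω₄}  = {ω₁, ω₃} ∪ {ω₂, ω₄}
  {ω₁, ω₂, ω₃, ω₅}  = {ω₁, ω₃, ω₅} ∪ {ω₂, ω₃}
  {ω₂, ω₃, ω₄, ω₅}  = {ω₂, ω₃} ∪ {ω₂, ω₄, ω₅}
  [17 total]
Round 3. New:
  {ω₁}  = ᶜ of {ω₂, ω₃, ω₄, ω₅}
  {ω₄}  = ᶜ of {ω₁, ω₂, ω₃, ω₅}
  {ω₅}  = ᶜ of {ω₁, ω₂, ω₃, ω₄}
  {ω₁, ω₅}  = ᶜ of {ω₂, ω₃, ω₄}
  {ω₄, ω₅}  = ᶜ of {ω₁, ω₂, ω₃}
  [22 total]
Round 4. New:
  {ω₁, ω₂}  = {ω₂} ∪ {ω₁}
  {ω₁, ω₄}  = {ω₄} ∪ {ω₁}
  {ω₂, ω₅}  = {ω₂} ∪ {ω₅}
  {ω₃, ω₄}  = {ω₃} ∪ {ω₄}
  {ω₃, ω₅}  = {ω₅} ∪ {ω₃}
  {ω₁, ω₂, ω₄}  = {ω₂, ω₄} ∪ {ω₁}
  {ω₁, ω₂, ω₅}  = {ω₂} ∪ {ω₁, ω₅}
  {ω₁, ω₃, ω₄}  = {ω₁, ω₃} ∪ {ω₄}
  {ω₂, ω₃, ω₅}  = {ω₅} ∪ {ω₂, ω₃}
  {ω₃, ω₄, ω₅}  = {ω₄, ω₅} ∪ {ω₃}
  [32 total]
Round 5: stable.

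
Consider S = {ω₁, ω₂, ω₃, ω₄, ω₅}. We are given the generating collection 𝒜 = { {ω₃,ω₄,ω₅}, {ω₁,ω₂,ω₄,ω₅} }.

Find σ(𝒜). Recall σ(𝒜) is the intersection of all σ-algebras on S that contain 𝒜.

Answer: σ(𝒜) = { ∅, {ω₃}, {ω₁,ω₂}, {ω₄,ω₅}, {ω₁,ω₂,ω₃}, {ω₃,ω₄,ω₅}, {ω₁,ω₂,ω₄,ω₅}, S }

Trace:
Begin from { ∅, {ω₃,ω₄,ω₅}, {ω₁,ω₂,ω₄,ω₅}, S } (that is, 𝒜 plus ∅ and S).
Iteration 1 (2 new):
  {ω₃}  = complement {ω₁,ω₂,ω₄,ω₅}
  {ω₁,ω₂}  = complement {ω₃,ω₄,ω₅}
  [6 total]
Iteration 2: 1 new —
  {ω₁,ω₂,ω₃}  = {ω₃} ∪ {ω₁,ω₂}
  [7 total]
Iteration 3: 1 new —
  {ω₄,ω₅}  = complement {ω₁,ω₂,ω₃}
  [8 total]
Iteration 4 adds nothing — fixpoint reached.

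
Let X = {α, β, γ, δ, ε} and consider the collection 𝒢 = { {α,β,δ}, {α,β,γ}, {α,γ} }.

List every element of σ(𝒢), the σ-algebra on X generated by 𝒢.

Seed the family with 𝒢 together with ∅ and X: { ∅, {α,γ}, {α,β,γ}, {α,β,δ}, X }.
Iteration 1 adds 4:
  {γ,ε}  = ᶜ of {α,β,δ}
  {δ,ε}  = ᶜ of {α,β,γ}
  {β,δ,ε}  = ᶜ of {α,γ}
  {α,β,γ,δ}  = {α,β,γ} ∪ {α,β,δ}
  — 9 sets.
Iteration 2 (7 new):
  {ε}  = ᶜ of {α,β,γ,δ}
  {α,γ,ε}  = {α,γ} ∪ {γ,ε}
  {γ,δ,ε}  = {δ,ε} ∪ {γ,ε}
  {α,β,γ,ε}  = {α,β,γ} ∪ {γ,ε}
  {α,β,δ,ε}  = {α,β,δ} ∪ {δ,ε}
  {α,γ,δ,ε}  = {δ,ε} ∪ {α,γ}
  {β,γ,δ,ε}  = {γ,ε} ∪ {β,δ,ε}
  — 16 sets.
Iteration 3 (6 new):
  {α}  = ᶜ of {β,γ,δ,ε}
  {β}  = ᶜ of {α,γ,δ,ε}
  {γ}  = ᶜ of {α,β,δ,ε}
  {δ}  = ᶜ of {α,β,γ,ε}
  {α,β}  = ᶜ of {γ,δ,ε}
  {β,δ}  = ᶜ of {α,γ,ε}
  — 22 sets.
Iteration 4. New:
  {α,δ}  = {δ} ∪ {α}
  {α,ε}  = {ε} ∪ {α}
  {β,γ}  = {β} ∪ {γ}
  {β,ε}  = {β} ∪ {ε}
  {γ,δ}  = {γ} ∪ {δ}
  {α,β,ε}  = {α,β} ∪ {ε}
  {α,γ,δ}  = {α,γ} ∪ {δ}
  {α,δ,ε}  = {δ,ε} ∪ {α}
  {β,γ,δ}  = {γ} ∪ {β,δ}
  {β,γ,ε}  = {β} ∪ {γ,ε}
  — 32 sets.
Iteration 5: already closed under ᶜ and ∪.

σ(𝒢) = { ∅, {α}, {β}, {γ}, {δ}, {ε}, {α,β}, {α,γ}, {α,δ}, {α,ε}, {β,γ}, {β,δ}, {β,ε}, {γ,δ}, {γ,ε}, {δ,ε}, {α,β,γ}, {α,β,δ}, {α,β,ε}, {α,γ,δ}, {α,γ,ε}, {α,δ,ε}, {β,γ,δ}, {β,γ,ε}, {β,δ,ε}, {γ,δ,ε}, {α,β,γ,δ}, {α,β,γ,ε}, {α,β,δ,ε}, {α,γ,δ,ε}, {β,γ,δ,ε}, X }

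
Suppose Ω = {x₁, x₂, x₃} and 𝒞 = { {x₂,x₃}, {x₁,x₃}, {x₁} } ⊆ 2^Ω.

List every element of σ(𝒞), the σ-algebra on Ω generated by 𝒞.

Initial family (5 sets): { {}, {x₁}, {x₁,x₃}, {x₂,x₃}, Ω }.
Iteration 1: +1 →
  {x₂}  = {x₁,x₃}ᶜ
  — 6 sets.
Iteration 2 (1 new):
  {x₁,x₂}  = {x₂} ∪ {x₁}
  — 7 sets.
Iteration 3: +1 →
  {x₃}  = {x₁,x₂}ᶜ
  — 8 sets.
After Iteration 4 the family is unchanged; done.

σ(𝒞) = { {}, {x₁}, {x₂}, {x₃}, {x₁,x₂}, {x₁,x₃}, {x₂,x₃}, Ω }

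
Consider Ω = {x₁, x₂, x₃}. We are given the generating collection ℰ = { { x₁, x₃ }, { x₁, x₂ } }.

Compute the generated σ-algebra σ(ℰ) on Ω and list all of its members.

Start: ℰ ∪ {∅, Ω} = { {  }, { x₁, x₂ }, { x₁, x₃ }, Ω }.
Pass 1 (2 new):
  { x₂ }  = Ω∖{ x₁, x₃ }
  { x₃ }  = Ω∖{ x₁, x₂ }
  (now 6)
Pass 2: 1 new —
  { x₂, x₃ }  = { x₃ } ∪ { x₂ }
  (now 7)
Pass 3 adds 1:
  { x₁ }  = Ω∖{ x₂, x₃ }
  (now 8)
Pass 4: already closed under ᶜ and ∪.

σ(ℰ) = { {  }, { x₁ }, { x₂ }, { x₃ }, { x₁, x₂ }, { x₁, x₃ }, { x₂, x₃ }, Ω }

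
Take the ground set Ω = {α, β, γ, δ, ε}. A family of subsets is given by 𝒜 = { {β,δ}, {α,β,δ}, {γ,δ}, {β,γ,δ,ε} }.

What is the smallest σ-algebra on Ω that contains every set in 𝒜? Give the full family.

Initial family (6 sets): { {}, {β,δ}, {γ,δ}, {α,β,δ}, {β,γ,δ,ε}, Ω }.
Round 1 adds 6:
  {α}  = {β,γ,δ,ε}ᶜ
  {γ,ε}  = {α,β,δ}ᶜ
  {α,β,ε}  = {γ,δ}ᶜ
  {α,γ,ε}  = {β,δ}ᶜ
  {β,γ,δ}  = {γ,δ} ∪ {β,δ}
  {α,β,γ,δ}  = {γ,δ} ∪ {α,β,δ}
  — 12 sets.
Round 2 (7 new):
  {ε}  = {α,β,γ,δ}ᶜ
  {α,ε}  = {β,γ,δ}ᶜ
  {α,γ,δ}  = {γ,δ} ∪ {α}
  {γ,δ,ε}  = {γ,δ} ∪ {γ,ε}
  {α,β,γ,ε}  = {α,γ,ε} ∪ {α,β,ε}
  {α,β,δ,ε}  = {α,β,δ} ∪ {α,β,ε}
  {α,γ,δ,ε}  = {γ,δ} ∪ {α,γ,ε}
  — 19 sets.
Round 3 adds 6:
  {β}  = {α,γ,δ,ε}ᶜ
  {γ}  = {α,β,δ,ε}ᶜ
  {δ}  = {α,β,γ,ε}ᶜ
  {α,β}  = {γ,δ,ε}ᶜ
  {β,ε}  = {α,γ,δ}ᶜ
  {β,δ,ε}  = {β,δ} ∪ {ε}
  — 25 sets.
Round 4 adds 7:
  {α,γ}  = {β,δ,ε}ᶜ
  {α,δ}  = {δ} ∪ {α}
  {β,γ}  = {β} ∪ {γ}
  {δ,ε}  = {ε} ∪ {δ}
  {α,β,γ}  = {α,β} ∪ {γ}
  {α,δ,ε}  = {α,ε} ∪ {δ}
  {β,γ,ε}  = {β,ε} ∪ {γ}
  — 32 sets.
Round 5: closed — nothing new.

σ(𝒜) = { {}, {α}, {β}, {γ}, {δ}, {ε}, {α,β}, {α,γ}, {α,δ}, {α,ε}, {β,γ}, {β,δ}, {β,ε}, {γ,δ}, {γ,ε}, {δ,ε}, {α,β,γ}, {α,β,δ}, {α,β,ε}, {α,γ,δ}, {α,γ,ε}, {α,δ,ε}, {β,γ,δ}, {β,γ,ε}, {β,δ,ε}, {γ,δ,ε}, {α,β,γ,δ}, {α,β,γ,ε}, {α,β,δ,ε}, {α,γ,δ,ε}, {β,γ,δ,ε}, Ω }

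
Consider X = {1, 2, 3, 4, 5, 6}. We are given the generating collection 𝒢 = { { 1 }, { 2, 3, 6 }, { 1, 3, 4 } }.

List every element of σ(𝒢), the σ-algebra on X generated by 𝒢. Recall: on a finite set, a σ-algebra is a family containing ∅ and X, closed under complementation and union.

Start: 𝒢 ∪ {∅, X} = { {}, { 1 }, { 1, 3, 4 }, { 2, 3, 6 }, X }.
Pass 1 adds 5:
  { 1, 4, 5 }  = X∖{ 2, 3, 6 }
  { 2, 5, 6 }  = X∖{ 1, 3, 4 }
  { 1, 2, 3, 6 }  = { 2, 3, 6 } ∪ { 1 }
  { 1, 2, 3, 4, 6 }  = { 1, 3, 4 } ∪ { 2, 3, 6 }
  { 2, 3, 4, 5, 6 }  = X∖{ 1 }
  [10 total]
Pass 2 (7 new):
  { 5 }  = X∖{ 1, 2, 3, 4, 6 }
  { 4, 5 }  = X∖{ 1, 2, 3, 6 }
  { 1, 2, 5, 6 }  = { 2, 5, 6 } ∪ { 1 }
  { 1, 3, 4, 5 }  = { 1, 4, 5 } ∪ { 1, 3, 4 }
  { 2, 3, 5, 6 }  = { 2, 3, 6 } ∪ { 2, 5, 6 }
  { 1, 2, 3, 5, 6 }  = { 2, 5, 6 } ∪ { 1, 2, 3, 6 }
  { 1, 2, 4, 5, 6 }  = { 1, 4, 5 } ∪ { 2, 5, 6 }
  [17 total]
Pass 3: 7 new —
  { 3 }  = X∖{ 1, 2, 4, 5, 6 }
  { 4 }  = X∖{ 1, 2, 3, 5, 6 }
  { 1, 4 }  = X∖{ 2, 3, 5, 6 }
  { 1, 5 }  = { 5 } ∪ { 1 }
  { 2, 6 }  = X∖{ 1, 3, 4, 5 }
  { 3, 4 }  = X∖{ 1, 2, 5, 6 }
  { 2, 4, 5, 6 }  = { 4, 5 } ∪ { 2, 5, 6 }
  [24 total]
Pass 4: 8 new —
  { 1, 3 }  = X∖{ 2, 4, 5, 6 }
  { 3, 5 }  = { 5 } ∪ { 3 }
  { 1, 2, 6 }  = { 1 } ∪ { 2, 6 }
  { 1, 3, 5 }  = { 3 } ∪ { 1, 5 }
  { 2, 4, 6 }  = { 2, 6 } ∪ { 4 }
  { 3, 4, 5 }  = { 3, 4 } ∪ { 5 }
  { 1, 2, 4, 6 }  = { 2, 6 } ∪ { 1, 4 }
  { 2, 3, 4, 6 }  = X∖{ 1, 5 }
  [32 total]
After Pass 5 the family is unchanged; done.

σ(𝒢) = { {}, { 1 }, { 3 }, { 4 }, { 5 }, { 1, 3 }, { 1, 4 }, { 1, 5 }, { 2, 6 }, { 3, 4 }, { 3, 5 }, { 4, 5 }, { 1, 2, 6 }, { 1, 3, 4 }, { 1, 3, 5 }, { 1, 4, 5 }, { 2, 3, 6 }, { 2, 4, 6 }, { 2, 5, 6 }, { 3, 4, 5 }, { 1, 2, 3, 6 }, { 1, 2, 4, 6 }, { 1, 2, 5, 6 }, { 1, 3, 4, 5 }, { 2, 3, 4, 6 }, { 2, 3, 5, 6 }, { 2, 4, 5, 6 }, { 1, 2, 3, 4, 6 }, { 1, 2, 3, 5, 6 }, { 1, 2, 4, 5, 6 }, { 2, 3, 4, 5, 6 }, X }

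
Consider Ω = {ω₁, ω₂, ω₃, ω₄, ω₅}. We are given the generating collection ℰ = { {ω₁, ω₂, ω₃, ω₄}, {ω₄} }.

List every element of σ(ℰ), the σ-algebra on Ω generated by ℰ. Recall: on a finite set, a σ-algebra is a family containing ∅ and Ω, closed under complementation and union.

|σ(ℰ)| = 8.  σ(ℰ) = { {}, {ω₄}, {ω₅}, {ω₄, ω₅}, {ω₁, ω₂, ω₃}, {ω₁, ω₂, ω₃, ω₄}, {ω₁, ω₂, ω₃, ω₅}, Ω }

Trace:
Take S₀ = ℰ ∪ {∅, Ω} = { {}, {ω₄}, {ω₁, ω₂, ω₃, ω₄}, Ω }.
Round 1 adds 2:
  {ω₅}  = ᶜ of {ω₁, ω₂, ω₃, ω₄}
  {ω₁, ω₂, ω₃, ω₅}  = ᶜ of {ω₄}
  (now 6)
Round 2: 1 new —
  {ω₄, ω₅}  = {ω₄} ∪ {ω₅}
  (now 7)
Round 3: 1 new —
  {ω₁, ω₂, ω₃}  = ᶜ of {ω₄, ω₅}
  (now 8)
Round 4: no new sets; the family is a σ-algebra.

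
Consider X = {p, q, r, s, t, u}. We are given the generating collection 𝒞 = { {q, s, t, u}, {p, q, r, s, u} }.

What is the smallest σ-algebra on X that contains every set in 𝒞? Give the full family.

σ(𝒞) (8 sets): { ∅, {t}, {p, r}, {p, r, t}, {q, s, u}, {q, s, t, u}, {p, q, r, s, u}, X }

Trace:
Initial family (4 sets): { ∅, {q, s, t, u}, {p, q, r, s, u}, X }.
Round 1: +2 →
  {t}  = {p, q, r, s, u}ᶜ
  {p, r}  = {q, s, t, u}ᶜ
  |family| = 6
Round 2: 1 new —
  {p, r, t}  = {p, r} ∪ {t}
  |family| = 7
Round 3. New:
  {q, s, u}  = {p, r, t}ᶜ
  |family| = 8
Round 4: stable.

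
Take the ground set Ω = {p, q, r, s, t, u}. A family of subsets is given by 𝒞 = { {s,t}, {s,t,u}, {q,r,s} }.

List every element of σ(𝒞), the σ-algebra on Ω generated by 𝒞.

σ(𝒞) (32 sets): { {}, {p}, {s}, {t}, {u}, {p,s}, {p,t}, {p,u}, {q,r}, {s,t}, {s,u}, {t,u}, {p,q,r}, {p,s,t}, {p,s,u}, {p,t,u}, {q,r,s}, {q,r,t}, {q,r,u}, {s,t,u}, {p,q,r,s}, {p,q,r,t}, {p,q,r,u}, {p,s,t,u}, {q,r,s,t}, {q,r,s,u}, {q,r,t,u}, {p,q,r,s,t}, {p,q,r,s,u}, {p,q,r,t,u}, {q,r,s,t,u}, Ω }

Check:
Start: 𝒞 ∪ {∅, Ω} = { {}, {s,t}, {q,r,s}, {s,t,u}, Ω }.
Pass 1. New:
  {p,q,r}  = {s,t,u}ᶜ
  {p,t,u}  = {q,r,s}ᶜ
  {p,q,r,u}  = {s,t}ᶜ
  {q,r,s,t}  = {s,t} ∪ {q,r,s}
  {q,r,s,t,u}  = {q,r,s} ∪ {s,t,u}
Pass 2: 7 new —
  {p}  = {q,r,s,t,u}ᶜ
  {p,u}  = {q,r,s,t}ᶜ
  {p,q,r,s}  = {p,q,r} ∪ {q,r,s}
  {p,s,t,u}  = {s,t} ∪ {p,t,u}
  {p,q,r,s,t}  = {p,q,r} ∪ {q,r,s,t}
  {p,q,r,s,u}  = {q,r,s} ∪ {p,q,r,u}
  {p,q,r,t,u}  = {p,q,r} ∪ {p,t,u}
Pass 3 (6 new):
  {s}  = {p,q,r,t,u}ᶜ
  {t}  = {p,q,r,s,u}ᶜ
  {u}  = {p,q,r,s,t}ᶜ
  {q,r}  = {p,s,t,u}ᶜ
  {t,u}  = {p,q,r,s}ᶜ
  {p,s,t}  = {s,t} ∪ {p}
Pass 4 adds 9:
  {p,s}  = {p} ∪ {s}
  {p,t}  = {p} ∪ {t}
  {s,u}  = {u} ∪ {s}
  {p,s,u}  = {p,u} ∪ {s}
  {q,r,t}  = {t} ∪ {q,r}
  {q,r,u}  = {p,s,t}ᶜ
  {p,q,r,t}  = {p,q,r} ∪ {t}
  {q,r,s,u}  = {q,r,s} ∪ {u}
  {q,r,t,u}  = {t,u} ∪ {q,r}
Pass 5: already closed under ᶜ and ∪.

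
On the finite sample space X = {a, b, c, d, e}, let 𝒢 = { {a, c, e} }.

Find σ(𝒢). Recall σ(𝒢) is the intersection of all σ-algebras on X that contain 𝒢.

σ(𝒢) (4 sets): { ∅, {b, d}, {a, c, e}, X }

Derivation:
Begin from { ∅, {a, c, e}, X } (that is, 𝒢 plus ∅ and X).
Round 1: 1 new —
  {b, d}  = ᶜ of {a, c, e}
Round 2: no new sets; the family is a σ-algebra.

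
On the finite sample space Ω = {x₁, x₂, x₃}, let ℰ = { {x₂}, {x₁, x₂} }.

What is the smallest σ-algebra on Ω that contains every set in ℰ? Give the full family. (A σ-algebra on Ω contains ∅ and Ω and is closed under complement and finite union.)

Initial family (4 sets): { {}, {x₂}, {x₁, x₂}, Ω }.
Iteration 1: 2 new —
  {x₃}  = Ω∖{x₁, x₂}
  {x₁, x₃}  = Ω∖{x₂}
  — 6 sets.
Iteration 2 adds 1:
  {x₂, x₃}  = {x₃} ∪ {x₂}
  — 7 sets.
Iteration 3: 1 new —
  {x₁}  = Ω∖{x₂, x₃}
  — 8 sets.
Iteration 4: closed — nothing new.

σ(ℰ) = { {}, {x₁}, {x₂}, {x₃}, {x₁, x₂}, {x₁, x₃}, {x₂, x₃}, Ω }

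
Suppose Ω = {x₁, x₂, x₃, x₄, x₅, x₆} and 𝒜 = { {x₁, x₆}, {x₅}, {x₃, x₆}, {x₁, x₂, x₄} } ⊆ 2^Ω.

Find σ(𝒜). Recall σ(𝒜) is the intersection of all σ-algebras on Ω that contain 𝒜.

Begin from { ∅, {x₅}, {x₁, x₆}, {x₃, x₆}, {x₁, x₂, x₄}, Ω } (that is, 𝒜 plus ∅ and Ω).
Round 1. New:
  {x₁, x₃, x₆}  = {x₃, x₆} ∪ {x₁, x₆}
  {x₁, x₅, x₆}  = {x₁, x₆} ∪ {x₅}
  {x₃, x₅, x₆}  = complement {x₁, x₂, x₄}
  {x₁, x₂, x₄, x₅}  = complement {x₃, x₆}
  {x₁, x₂, x₄, x₆}  = {x₁, x₆} ∪ {x₁, x₂, x₄}
  {x₂, x₃, x₄, x₅}  = complement {x₁, x₆}
  {x₁, x₂, x₃, x₄, x₆}  = complement {x₅}
  |family| = 13
Round 2 (7 new):
  {x₃, x₅}  = complement {x₁, x₂, x₄, x₆}
  {x₂, x₃, x₄}  = complement {x₁, x₅, x₆}
  {x₂, x₄, x₅}  = complement {x₁, x₃, x₆}
  {x₁, x₃, x₅, x₆}  = {x₁, x₃, x₆} ∪ {x₅}
  {x₁, x₂, x₃, x₄, x₅}  = {x₂, x₃, x₄, x₅} ∪ {x₁, x₂, x₄, x₅}
  {x₁, x₂, x₄, x₅, x₆}  = {x₁, x₂, x₄, x₆} ∪ {x₁, x₂, x₄, x₅}
  {x₂, x₃, x₄, x₅, x₆}  = {x₂, x₃, x₄, x₅} ∪ {x₃, x₅, x₆}
  |family| = 20
Round 3 (6 new):
  {x₁}  = complement {x₂, x₃, x₄, x₅, x₆}
  {x₃}  = complement {x₁, x₂, x₄, x₅, x₆}
  {x₆}  = complement {x₁, x₂, x₃, x₄, x₅}
  {x₂, x₄}  = complement {x₁, x₃, x₅, x₆}
  {x₁, x₂, x₃, x₄}  = {x₂, x₃, x₄} ∪ {x₁, x₂, x₄}
  {x₂, x₃, x₄, x₆}  = {x₂, x₃, x₄} ∪ {x₃, x₆}
  |family| = 26
Round 4. New:
  {x₁, x₃}  = {x₃} ∪ {x₁}
  {x₁, x₅}  = complement {x₂, x₃, x₄, x₆}
  {x₅, x₆}  = complement {x₁, x₂, x₃, x₄}
  {x₁, x₃, x₅}  = {x₃, x₅} ∪ {x₁}
  {x₂, x₄, x₆}  = {x₆} ∪ {x₂, x₄}
  {x₂, x₄, x₅, x₆}  = {x₆} ∪ {x₂, x₄, x₅}
  |family| = 32
Round 5 adds nothing — fixpoint reached.

Hence σ(𝒜) has 32 members: { ∅, {x₁}, {x₃}, {x₅}, {x₆}, {x₁, x₃}, {x₁, x₅}, {x₁, x₆}, {x₂, x₄}, {x₃, x₅}, {x₃, x₆}, {x₅, x₆}, {x₁, x₂, x₄}, {x₁, x₃, x₅}, {x₁, x₃, x₆}, {x₁, x₅, x₆}, {x₂, x₃, x₄}, {x₂, x₄, x₅}, {x₂, x₄, x₆}, {x₃, x₅, x₆}, {x₁, x₂, x₃, x₄}, {x₁, x₂, x₄, x₅}, {x₁, x₂, x₄, x₆}, {x₁, x₃, x₅, x₆}, {x₂, x₃, x₄, x₅}, {x₂, x₃, x₄, x₆}, {x₂, x₄, x₅, x₆}, {x₁, x₂, x₃, x₄, x₅}, {x₁, x₂, x₃, x₄, x₆}, {x₁, x₂, x₄, x₅, x₆}, {x₂, x₃, x₄, x₅, x₆}, Ω }.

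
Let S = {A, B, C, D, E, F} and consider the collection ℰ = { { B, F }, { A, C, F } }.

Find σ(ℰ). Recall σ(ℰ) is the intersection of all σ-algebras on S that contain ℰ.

Seed the family with ℰ together with ∅ and S: { {}, { B, F }, { A, C, F }, S }.
Iteration 1 (3 new):
  { B, D, E }  = S∖{ A, C, F }
  { A, B, C, F }  = { B, F } ∪ { A, C, F }
  { A, C, D, E }  = S∖{ B, F }
  — 7 sets.
Iteration 2. New:
  { D, E }  = S∖{ A, B, C, F }
  { B, D, E, F }  = { B, F } ∪ { B, D, E }
  { A, B, C, D, E }  = { A, C, D, E } ∪ { B, D, E }
  { A, C, D, E, F }  = { A, C, D, E } ∪ { A, C, F }
  — 11 sets.
Iteration 3. New:
  { B }  = S∖{ A, C, D, E, F }
  { F }  = S∖{ A, B, C, D, E }
  { A, C }  = S∖{ B, D, E, F }
  — 14 sets.
Iteration 4. New:
  { A, B, C }  = { A, C } ∪ { B }
  { D, E, F }  = { D, E } ∪ { F }
  — 16 sets.
After Iteration 5 the family is unchanged; done.

|σ(ℰ)| = 16.  σ(ℰ) = { {}, { B }, { F }, { A, C }, { B, F }, { D, E }, { A, B, C }, { A, C, F }, { B, D, E }, { D, E, F }, { A, B, C, F }, { A, C, D, E }, { B, D, E, F }, { A, B, C, D, E }, { A, C, D, E, F }, S }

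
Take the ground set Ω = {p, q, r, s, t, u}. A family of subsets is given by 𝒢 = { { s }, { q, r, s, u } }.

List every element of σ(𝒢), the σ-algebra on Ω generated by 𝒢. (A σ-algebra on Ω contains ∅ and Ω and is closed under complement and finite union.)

|σ(𝒢)| = 8.  σ(𝒢) = { {}, { s }, { p, t }, { p, s, t }, { q, r, u }, { q, r, s, u }, { p, q, r, t, u }, Ω }

Trace:
Initial family (4 sets): { {}, { s }, { q, r, s, u }, Ω }.
Round 1: 2 new —
  { p, t }  = { q, r, s, u }ᶜ
  { p, q, r, t, u }  = { s }ᶜ
  (now 6)
Round 2: +1 →
  { p, s, t }  = { p, t } ∪ { s }
  (now 7)
Round 3. New:
  { q, r, u }  = { p, s, t }ᶜ
  (now 8)
Round 4: already closed under ᶜ and ∪.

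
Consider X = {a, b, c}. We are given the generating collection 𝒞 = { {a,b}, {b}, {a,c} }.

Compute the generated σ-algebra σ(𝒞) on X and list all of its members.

|σ(𝒞)| = 8.  σ(𝒞) = { ∅, {a}, {b}, {c}, {a,b}, {a,c}, {b,c}, X }

Check:
Begin from { ∅, {b}, {a,b}, {a,c}, X } (that is, 𝒞 plus ∅ and X).
Pass 1: 1 new —
  {c}  = complement {a,b}
Pass 2. New:
  {b,c}  = {c} ∪ {b}
Pass 3: 1 new —
  {a}  = complement {b,c}
Pass 4: closed — nothing new.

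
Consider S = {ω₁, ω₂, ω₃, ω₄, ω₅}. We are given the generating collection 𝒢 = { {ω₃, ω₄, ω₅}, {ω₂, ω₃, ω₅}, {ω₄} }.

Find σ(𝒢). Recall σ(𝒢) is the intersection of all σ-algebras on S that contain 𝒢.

Seed the family with 𝒢 together with ∅ and S: { {}, {ω₄}, {ω₂, ω₃, ω₅}, {ω₃, ω₄, ω₅}, S }.
Step 1: +4 →
  {ω₁, ω₂}  = complement {ω₃, ω₄, ω₅}
  {ω₁, ω₄}  = complement {ω₂, ω₃, ω₅}
  {ω₁, ω₂, ω₃, ω₅}  = complement {ω₄}
  {ω₂, ω₃, ω₄, ω₅}  = {ω₃, ω₄, ω₅} ∪ {ω₂, ω₃, ω₅}
Step 2. New:
  {ω₁}  = complement {ω₂, ω₃, ω₄, ω₅}
  {ω₁, ω₂, ω₄}  = {ω₁, ω₂} ∪ {ω₁, ω₄}
  {ω₁, ω₃, ω₄, ω₅}  = {ω₃, ω₄, ω₅} ∪ {ω₁, ω₄}
Step 3: 2 new —
  {ω₂}  = complement {ω₁, ω₃, ω₄, ω₅}
  {ω₃, ω₅}  = complement {ω₁, ω₂, ω₄}
Step 4 (2 new):
  {ω₂, ω₄}  = {ω₄} ∪ {ω₂}
  {ω₁, ω₃, ω₅}  = {ω₃, ω₅} ∪ {ω₁}
Step 5: no new sets; the family is a σ-algebra.

|σ(𝒢)| = 16.  σ(𝒢) = { {}, {ω₁}, {ω₂}, {ω₄}, {ω₁, ω₂}, {ω₁, ω₄}, {ω₂, ω₄}, {ω₃, ω₅}, {ω₁, ω₂, ω₄}, {ω₁, ω₃, ω₅}, {ω₂, ω₃, ω₅}, {ω₃, ω₄, ω₅}, {ω₁, ω₂, ω₃, ω₅}, {ω₁, ω₃, ω₄, ω₅}, {ω₂, ω₃, ω₄, ω₅}, S }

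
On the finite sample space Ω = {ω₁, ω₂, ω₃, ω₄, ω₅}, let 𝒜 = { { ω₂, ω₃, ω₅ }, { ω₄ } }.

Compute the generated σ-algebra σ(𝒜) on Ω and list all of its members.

Take S₀ = 𝒜 ∪ {∅, Ω} = { {  }, { ω₄ }, { ω₂, ω₃, ω₅ }, Ω }.
Pass 1 adds 3:
  { ω₁, ω₄ }  = ᶜ of { ω₂, ω₃, ω₅ }
  { ω₁, ω₂, ω₃, ω₅ }  = ᶜ of { ω₄ }
  { ω₂, ω₃, ω₄, ω₅ }  = { ω₄ } ∪ { ω₂, ω₃, ω₅ }
  — 7 sets.
Pass 2: +1 →
  { ω₁ }  = ᶜ of { ω₂, ω₃, ω₄, ω₅ }
  — 8 sets.
Pass 3: stable.

Therefore σ(𝒜) = { {  }, { ω₁ }, { ω₄ }, { ω₁, ω₄ }, { ω₂, ω₃, ω₅ }, { ω₁, ω₂, ω₃, ω₅ }, { ω₂, ω₃, ω₄, ω₅ }, Ω } (|σ(𝒜)| = 8).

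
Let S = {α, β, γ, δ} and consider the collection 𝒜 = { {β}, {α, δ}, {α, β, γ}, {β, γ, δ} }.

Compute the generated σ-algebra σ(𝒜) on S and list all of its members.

Seed the family with 𝒜 together with ∅ and S: { ∅, {β}, {α, δ}, {α, β, γ}, {β, γ, δ}, S }.
Pass 1 adds 5:
  {α}  = {β, γ, δ}ᶜ
  {δ}  = {α, β, γ}ᶜ
  {β, γ}  = {α, δ}ᶜ
  {α, β, δ}  = {α, δ} ∪ {β}
  {α, γ, δ}  = {β}ᶜ
  (now 11)
Pass 2: 3 new —
  {γ}  = {α, β, δ}ᶜ
  {α, β}  = {β} ∪ {α}
  {β, δ}  = {β} ∪ {δ}
  (now 14)
Pass 3. New:
  {α, γ}  = {β, δ}ᶜ
  {γ, δ}  = {α, β}ᶜ
  (now 16)
After Pass 4 the family is unchanged; done.

Hence σ(𝒜) has 16 members: { ∅, {α}, {β}, {γ}, {δ}, {α, β}, {α, γ}, {α, δ}, {β, γ}, {β, δ}, {γ, δ}, {α, β, γ}, {α, β, δ}, {α, γ, δ}, {β, γ, δ}, S }.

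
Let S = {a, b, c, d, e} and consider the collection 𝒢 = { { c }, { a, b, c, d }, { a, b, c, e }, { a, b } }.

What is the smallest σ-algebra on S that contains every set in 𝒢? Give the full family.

σ(𝒢) (16 sets): { {}, { c }, { d }, { e }, { a, b }, { c, d }, { c, e }, { d, e }, { a, b, c }, { a, b, d }, { a, b, e }, { c, d, e }, { a, b, c, d }, { a, b, c, e }, { a, b, d, e }, S }

Derivation:
Start: 𝒢 ∪ {∅, S} = { {}, { c }, { a, b }, { a, b, c, d }, { a, b, c, e }, S }.
Step 1 adds 5:
  { d }  = S∖{ a, b, c, e }
  { e }  = S∖{ a, b, c, d }
  { a, b, c }  = { c } ∪ { a, b }
  { c, d, e }  = S∖{ a, b }
  { a, b, d, e }  = S∖{ c }
  [11 total]
Step 2 adds 5:
  { c, d }  = { c } ∪ { d }
  { c, e }  = { e } ∪ { c }
  { d, e }  = S∖{ a, b, c }
  { a, b, d }  = { a, b } ∪ { d }
  { a, b, e }  = { a, b } ∪ { e }
  [16 total]
Step 3: stable.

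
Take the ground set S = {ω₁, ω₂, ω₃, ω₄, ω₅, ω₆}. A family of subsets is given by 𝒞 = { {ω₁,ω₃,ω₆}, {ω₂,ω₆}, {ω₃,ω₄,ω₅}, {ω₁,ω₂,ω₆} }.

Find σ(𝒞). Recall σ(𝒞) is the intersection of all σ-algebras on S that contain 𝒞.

σ(𝒞) (32 sets): { {}, {ω₁}, {ω₂}, {ω₃}, {ω₆}, {ω₁,ω₂}, {ω₁,ω₃}, {ω₁,ω₆}, {ω₂,ω₃}, {ω₂,ω₆}, {ω₃,ω₆}, {ω₄,ω₅}, {ω₁,ω₂,ω₃}, {ω₁,ω₂,ω₆}, {ω₁,ω₃,ω₆}, {ω₁,ω₄,ω₅}, {ω₂,ω₃,ω₆}, {ω₂,ω₄,ω₅}, {ω₃,ω₄,ω₅}, {ω₄,ω₅,ω₆}, {ω₁,ω₂,ω₃,ω₆}, {ω₁,ω₂,ω₄,ω₅}, {ω₁,ω₃,ω₄,ω₅}, {ω₁,ω₄,ω₅,ω₆}, {ω₂,ω₃,ω₄,ω₅}, {ω₂,ω₄,ω₅,ω₆}, {ω₃,ω₄,ω₅,ω₆}, {ω₁,ω₂,ω₃,ω₄,ω₅}, {ω₁,ω₂,ω₄,ω₅,ω₆}, {ω₁,ω₃,ω₄,ω₅,ω₆}, {ω₂,ω₃,ω₄,ω₅,ω₆}, S }

Trace:
Take S₀ = 𝒞 ∪ {∅, S} = { {}, {ω₂,ω₆}, {ω₁,ω₂,ω₆}, {ω₁,ω₃,ω₆}, {ω₃,ω₄,ω₅}, S }.
Step 1 adds 5:
  {ω₂,ω₄,ω₅}  = {ω₁,ω₃,ω₆}ᶜ
  {ω₁,ω₂,ω₃,ω₆}  = {ω₁,ω₃,ω₆} ∪ {ω₂,ω₆}
  {ω₁,ω₃,ω₄,ω₅}  = {ω₂,ω₆}ᶜ
  {ω₁,ω₃,ω₄,ω₅,ω₆}  = {ω₃,ω₄,ω₅} ∪ {ω₁,ω₃,ω₆}
  {ω₂,ω₃,ω₄,ω₅,ω₆}  = {ω₃,ω₄,ω₅} ∪ {ω₂,ω₆}
  |family| = 11
Step 2: +7 →
  {ω₁}  = {ω₂,ω₃,ω₄,ω₅,ω₆}ᶜ
  {ω₂}  = {ω₁,ω₃,ω₄,ω₅,ω₆}ᶜ
  {ω₄,ω₅}  = {ω₁,ω₂,ω₃,ω₆}ᶜ
  {ω₂,ω₃,ω₄,ω₅}  = {ω₃,ω₄,ω₅} ∪ {ω₂,ω₄,ω₅}
  {ω₂,ω₄,ω₅,ω₆}  = {ω₂,ω₆} ∪ {ω₂,ω₄,ω₅}
  {ω₁,ω₂,ω₃,ω₄,ω₅}  = {ω₁,ω₃,ω₄,ω₅} ∪ {ω₂,ω₄,ω₅}
  {ω₁,ω₂,ω₄,ω₅,ω₆}  = {ω₁,ω₂,ω₆} ∪ {ω₂,ω₄,ω₅}
  |family| = 18
Step 3: +7 →
  {ω₃}  = {ω₁,ω₂,ω₄,ω₅,ω₆}ᶜ
  {ω₆}  = {ω₁,ω₂,ω₃,ω₄,ω₅}ᶜ
  {ω₁,ω₂}  = {ω₂} ∪ {ω₁}
  {ω₁,ω₃}  = {ω₂,ω₄,ω₅,ω₆}ᶜ
  {ω₁,ω₆}  = {ω₂,ω₃,ω₄,ω₅}ᶜ
  {ω₁,ω₄,ω₅}  = {ω₄,ω₅} ∪ {ω₁}
  {ω₁,ω₂,ω₄,ω₅}  = {ω₂,ω₄,ω₅} ∪ {ω₁}
  |family| = 25
Step 4: +7 →
  {ω₂,ω₃}  = {ω₂} ∪ {ω₃}
  {ω₃,ω₆}  = {ω₁,ω₂,ω₄,ω₅}ᶜ
  {ω₁,ω₂,ω₃}  = {ω₁,ω₂} ∪ {ω₃}
  {ω₂,ω₃,ω₆}  = {ω₁,ω₄,ω₅}ᶜ
  {ω₄,ω₅,ω₆}  = {ω₆} ∪ {ω₄,ω₅}
  {ω₁,ω₄,ω₅,ω₆}  = {ω₁,ω₄,ω₅} ∪ {ω₁,ω₆}
  {ω₃,ω₄,ω₅,ω₆}  = {ω₁,ω₂}ᶜ
  |family| = 32
Step 5: closed — nothing new.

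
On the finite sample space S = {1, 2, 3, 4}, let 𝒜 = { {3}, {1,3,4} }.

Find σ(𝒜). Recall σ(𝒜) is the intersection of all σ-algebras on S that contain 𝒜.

Start: 𝒜 ∪ {∅, S} = { ∅, {3}, {1,3,4}, S }.
Iteration 1. New:
  {2}  = ᶜ of {1,3,4}
  {1,2,4}  = ᶜ of {3}
  [6 total]
Iteration 2: 1 new —
  {2,3}  = {3} ∪ {2}
  [7 total]
Iteration 3 adds 1:
  {1,4}  = ᶜ of {2,3}
  [8 total]
Iteration 4: no new sets; the family is a σ-algebra.

σ(𝒜) = { ∅, {2}, {3}, {1,4}, {2,3}, {1,2,4}, {1,3,4}, S }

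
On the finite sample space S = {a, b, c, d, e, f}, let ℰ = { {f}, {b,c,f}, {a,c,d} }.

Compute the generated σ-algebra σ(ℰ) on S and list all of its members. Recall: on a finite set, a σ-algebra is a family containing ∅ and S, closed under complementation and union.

Start: ℰ ∪ {∅, S} = { {}, {f}, {a,c,d}, {b,c,f}, S }.
Step 1: +5 →
  {a,d,e}  = {b,c,f}ᶜ
  {b,e,f}  = {a,c,d}ᶜ
  {a,c,d,f}  = {a,c,d} ∪ {f}
  {a,b,c,d,e}  = {f}ᶜ
  {a,b,c,d,f}  = {a,c,d} ∪ {b,c,f}
  [10 total]
Step 2. New:
  {e}  = {a,b,c,d,f}ᶜ
  {b,e}  = {a,c,d,f}ᶜ
  {a,c,d,e}  = {a,d,e} ∪ {a,c,d}
  {a,d,e,f}  = {a,d,e} ∪ {f}
  {b,c,e,f}  = {b,c,f} ∪ {b,e,f}
  {a,b,d,e,f}  = {a,d,e} ∪ {b,e,f}
  {a,c,d,e,f}  = {a,d,e} ∪ {a,c,d,f}
  [17 total]
Step 3 (7 new):
  {b}  = {a,c,d,e,f}ᶜ
  {c}  = {a,b,d,e,f}ᶜ
  {a,d}  = {b,c,e,f}ᶜ
  {b,c}  = {a,d,e,f}ᶜ
  {b,f}  = {a,c,d,e}ᶜ
  {e,f}  = {f} ∪ {e}
  {a,b,d,e}  = {a,d,e} ∪ {b,e}
  [24 total]
Step 4: +8 →
  {c,e}  = {e} ∪ {c}
  {c,f}  = {a,b,d,e}ᶜ
  {a,b,d}  = {b} ∪ {a,d}
  {a,d,f}  = {f} ∪ {a,d}
  {b,c,e}  = {b,e} ∪ {c}
  {c,e,f}  = {e,f} ∪ {c}
  {a,b,c,d}  = {e,f}ᶜ
  {a,b,d,f}  = {b,f} ∪ {a,d}
  [32 total]
Step 5: already closed under ᶜ and ∪.

Hence σ(ℰ) has 32 members: { {}, {b}, {c}, {e}, {f}, {a,d}, {b,c}, {b,e}, {b,f}, {c,e}, {c,f}, {e,f}, {a,b,d}, {a,c,d}, {a,d,e}, {a,d,f}, {b,c,e}, {b,c,f}, {b,e,f}, {c,e,f}, {a,b,c,d}, {a,b,d,e}, {a,b,d,f}, {a,c,d,e}, {a,c,d,f}, {a,d,e,f}, {b,c,e,f}, {a,b,c,d,e}, {a,b,c,d,f}, {a,b,d,e,f}, {a,c,d,e,f}, S }.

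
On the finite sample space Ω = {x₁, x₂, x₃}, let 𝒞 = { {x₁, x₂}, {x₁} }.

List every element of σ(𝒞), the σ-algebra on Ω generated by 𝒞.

σ(𝒞) (8 sets): { {}, {x₁}, {x₂}, {x₃}, {x₁, x₂}, {x₁, x₃}, {x₂, x₃}, Ω }

Trace:
Take S₀ = 𝒞 ∪ {∅, Ω} = { {}, {x₁}, {x₁, x₂}, Ω }.
Round 1. New:
  {x₃}  = complement {x₁, x₂}
  {x₂, x₃}  = complement {x₁}
  [6 total]
Round 2: 1 new —
  {x₁, x₃}  = {x₃} ∪ {x₁}
  [7 total]
Round 3: +1 →
  {x₂}  = complement {x₁, x₃}
  [8 total]
Round 4: already closed under ᶜ and ∪.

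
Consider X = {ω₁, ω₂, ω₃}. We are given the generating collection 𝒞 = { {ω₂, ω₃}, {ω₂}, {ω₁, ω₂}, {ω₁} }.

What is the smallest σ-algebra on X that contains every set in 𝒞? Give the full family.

Begin from { {}, {ω₁}, {ω₂}, {ω₁, ω₂}, {ω₂, ω₃}, X } (that is, 𝒞 plus ∅ and X).
Step 1. New:
  {ω₃}  = X∖{ω₁, ω₂}
  {ω₁, ω₃}  = X∖{ω₂}
  |family| = 8
Step 2 adds nothing — fixpoint reached.

σ(𝒞) = { {}, {ω₁}, {ω₂}, {ω₃}, {ω₁, ω₂}, {ω₁, ω₃}, {ω₂, ω₃}, X }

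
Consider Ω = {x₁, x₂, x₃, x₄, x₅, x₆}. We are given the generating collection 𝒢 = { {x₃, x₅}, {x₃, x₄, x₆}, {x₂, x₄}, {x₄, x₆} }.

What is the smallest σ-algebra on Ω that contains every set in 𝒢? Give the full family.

σ(𝒢) = { {}, {x₁}, {x₂}, {x₃}, {x₄}, {x₅}, {x₆}, {x₁, x₂}, {x₁, x₃}, {x₁, x₄}, {x₁, x₅}, {x₁, x₆}, {x₂, x₃}, {x₂, x₄}, {x₂, x₅}, {x₂, x₆}, {x₃, x₄}, {x₃, x₅}, {x₃, x₆}, {x₄, x₅}, {x₄, x₆}, {x₅, x₆}, {x₁, x₂, x₃}, {x₁, x₂, x₄}, {x₁, x₂, x₅}, {x₁, x₂, x₆}, {x₁, x₃, x₄}, {x₁, x₃, x₅}, {x₁, x₃, x₆}, {x₁, x₄, x₅}, {x₁, x₄, x₆}, {x₁, x₅, x₆}, {x₂, x₃, x₄}, {x₂, x₃, x₅}, {x₂, x₃, x₆}, {x₂, x₄, x₅}, {x₂, x₄, x₆}, {x₂, x₅, x₆}, {x₃, x₄, x₅}, {x₃, x₄, x₆}, {x₃, x₅, x₆}, {x₄, x₅, x₆}, {x₁, x₂, x₃, x₄}, {x₁, x₂, x₃, x₅}, {x₁, x₂, x₃, x₆}, {x₁, x₂, x₄, x₅}, {x₁, x₂, x₄, x₆}, {x₁, x₂, x₅, x₆}, {x₁, x₃, x₄, x₅}, {x₁, x₃, x₄, x₆}, {x₁, x₃, x₅, x₆}, {x₁, x₄, x₅, x₆}, {x₂, x₃, x₄, x₅}, {x₂, x₃, x₄, x₆}, {x₂, x₃, x₅, x₆}, {x₂, x₄, x₅, x₆}, {x₃, x₄, x₅, x₆}, {x₁, x₂, x₃, x₄, x₅}, {x₁, x₂, x₃, x₄, x₆}, {x₁, x₂, x₃, x₅, x₆}, {x₁, x₂, x₄, x₅, x₆}, {x₁, x₃, x₄, x₅, x₆}, {x₂, x₃, x₄, x₅, x₆}, Ω }

Derivation:
Start: 𝒢 ∪ {∅, Ω} = { {}, {x₂, x₄}, {x₃, x₅}, {x₄, x₆}, {x₃, x₄, x₆}, Ω }.
Iteration 1: +8 →
  {x₁, x₂, x₅}  = complement {x₃, x₄, x₆}
  {x₂, x₄, x₆}  = {x₄, x₆} ∪ {x₂, x₄}
  {x₁, x₂, x₃, x₅}  = complement {x₄, x₆}
  {x₁, x₂, x₄, x₆}  = complement {x₃, x₅}
  {x₁, x₃, x₅, x₆}  = complement {x₂, x₄}
  {x₂, x₃, x₄, x₅}  = {x₃, x₅} ∪ {x₂, x₄}
  {x₂, x₃, x₄, x₆}  = {x₃, x₄, x₆} ∪ {x₂, x₄}
  {x₃, x₄, x₅, x₆}  = {x₃, x₅} ∪ {x₃, x₄, x₆}
  — 14 sets.
Iteration 2: +11 →
  {x₁, x₂}  = complement {x₃, x₄, x₅, x₆}
  {x₁, x₅}  = complement {x₂, x₃, x₄, x₆}
  {x₁, x₆}  = complement {x₂, x₃, x₄, x₅}
  {x₁, x₃, x₅}  = complement {x₂, x₄, x₆}
  {x₁, x₂, x₄, x₅}  = {x₁, x₂, x₅} ∪ {x₂, x₄}
  {x₁, x₂, x₃, x₄, x₅}  = {x₂, x₃, x₄, x₅} ∪ {x₁, x₂, x₅}
  {x₁, x₂, x₃, x₄, x₆}  = {x₁, x₂, x₄, x₆} ∪ {x₂, x₃, x₄, x₆}
  {x₁, x₂, x₃, x₅, x₆}  = {x₁, x₃, x₅, x₆} ∪ {x₁, x₂, x₅}
  {x₁, x₂, x₄, x₅, x₆}  = {x₂, x₄, x₆} ∪ {x₁, x₂, x₅}
  {x₁, x₃, x₄, x₅, x₆}  = {x₁, x₃, x₅, x₆} ∪ {x₃, x₄, x₅, x₆}
  {x₂, x₃, x₄, x₅, x₆}  = {x₂, x₄, x₆} ∪ {x₃, x₄, x₅, x₆}
  — 25 sets.
Iteration 3: +14 →
  {x₁}  = complement {x₂, x₃, x₄, x₅, x₆}
  {x₂}  = complement {x₁, x₃, x₄, x₅, x₆}
  {x₃}  = complement {x₁, x₂, x₄, x₅, x₆}
  {x₄}  = complement {x₁, x₂, x₃, x₅, x₆}
  {x₅}  = complement {x₁, x₂, x₃, x₄, x₆}
  {x₆}  = complement {x₁, x₂, x₃, x₄, x₅}
  {x₃, x₆}  = complement {x₁, x₂, x₄, x₅}
  {x₁, x₂, x₄}  = {x₂, x₄} ∪ {x₁, x₂}
  {x₁, x₂, x₆}  = {x₁, x₆} ∪ {x₁, x₂}
  {x₁, x₄, x₆}  = {x₁, x₆} ∪ {x₄, x₆}
  {x₁, x₅, x₆}  = {x₁, x₆} ∪ {x₁, x₅}
  {x₁, x₂, x₅, x₆}  = {x₁, x₆} ∪ {x₁, x₂, x₅}
  {x₁, x₃, x₄, x₆}  = {x₁, x₆} ∪ {x₃, x₄, x₆}
  {x₁, x₄, x₅, x₆}  = {x₁, x₅} ∪ {x₄, x₆}
  — 39 sets.
Iteration 4. New:
  {x₁, x₃}  = {x₃} ∪ {x₁}
  {x₁, x₄}  = {x₄} ∪ {x₁}
  {x₂, x₃}  = complement {x₁, x₄, x₅, x₆}
  {x₂, x₅}  = complement {x₁, x₃, x₄, x₆}
  {x₂, x₆}  = {x₂} ∪ {x₆}
  {x₃, x₄}  = complement {x₁, x₂, x₅, x₆}
  {x₄, x₅}  = {x₄} ∪ {x₅}
  {x₅, x₆}  = {x₆} ∪ {x₅}
  {x₁, x₂, x₃}  = {x₁, x₂} ∪ {x₃}
  {x₁, x₃, x₆}  = {x₁, x₆} ∪ {x₃}
  {x₁, x₄, x₅}  = {x₄} ∪ {x₁, x₅}
  {x₂, x₃, x₄}  = complement {x₁, x₅, x₆}
  {x₂, x₃, x₅}  = complement {x₁, x₄, x₆}
  {x₂, x₃, x₆}  = {x₂} ∪ {x₃, x₆}
  {x₂, x₄, x₅}  = {x₂, x₄} ∪ {x₅}
  {x₃, x₄, x₅}  = complement {x₁, x₂, x₆}
  {x₃, x₅, x₆}  = complement {x₁, x₂, x₄}
  {x₄, x₅, x₆}  = {x₄, x₆} ∪ {x₅}
  {x₁, x₂, x₃, x₄}  = {x₁, x₂, x₄} ∪ {x₃}
  {x₁, x₂, x₃, x₆}  = {x₁, x₂} ∪ {x₃, x₆}
  {x₁, x₃, x₄, x₅}  = {x₁, x₃, x₅} ∪ {x₄}
  {x₂, x₄, x₅, x₆}  = {x₂, x₄, x₆} ∪ {x₅}
  — 61 sets.
Iteration 5 adds 3:
  {x₁, x₃, x₄}  = {x₃, x₄} ∪ {x₁, x₄}
  {x₂, x₅, x₆}  = {x₂, x₅} ∪ {x₅, x₆}
  {x₂, x₃, x₅, x₆}  = complement {x₁, x₄}
  — 64 sets.
After Iteration 6 the family is unchanged; done.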